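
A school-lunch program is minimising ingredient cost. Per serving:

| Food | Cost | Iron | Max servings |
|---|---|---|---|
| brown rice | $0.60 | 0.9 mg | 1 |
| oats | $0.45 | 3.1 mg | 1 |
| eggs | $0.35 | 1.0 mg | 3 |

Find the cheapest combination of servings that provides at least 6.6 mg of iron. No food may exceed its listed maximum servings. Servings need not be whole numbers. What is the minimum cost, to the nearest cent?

$1.83

Cost per mg of iron: oats $0.1452, eggs $0.3500, brown rice $0.6667.
Take 1 serving of oats: +3.1 mg iron for $0.45 (total $0.45, still need 3.5 mg).
Take 3 servings of eggs: +3.0 mg iron for $1.05 (total $1.50, still need 0.5 mg).
Take 0.5556 servings of brown rice: +0.5 mg iron for $0.33 (total $1.83, still need 0.0 mg).
Greedy by cheapest-per-mg is optimal for a single linear constraint, so the minimum cost is $1.83.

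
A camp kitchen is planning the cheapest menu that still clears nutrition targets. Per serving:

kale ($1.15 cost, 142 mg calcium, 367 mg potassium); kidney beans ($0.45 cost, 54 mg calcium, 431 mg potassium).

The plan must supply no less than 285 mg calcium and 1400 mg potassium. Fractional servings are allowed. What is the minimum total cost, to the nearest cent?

$2.34

At the optimum either one food covers both requirements or two foods hit both targets exactly; no other combination can be cheaper.
kale only: max(285/142, 1400/367) = 3.815 servings → $4.39.
kidney beans only: max(285/54, 1400/431) = 5.278 servings → $2.38.
kale + kidney beans with both tight: 1.141 servings and 2.276 servings → $2.34.
So the least-cost plan costs $2.34.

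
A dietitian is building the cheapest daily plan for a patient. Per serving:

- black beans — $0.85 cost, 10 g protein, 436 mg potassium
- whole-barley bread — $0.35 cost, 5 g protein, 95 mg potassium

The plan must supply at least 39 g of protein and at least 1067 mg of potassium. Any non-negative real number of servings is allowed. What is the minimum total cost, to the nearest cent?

At the optimum either one food covers both requirements or two foods hit both targets exactly; no other combination can be cheaper.
black beans only: max(39/10, 1067/436) = 3.9 servings → $3.31.
whole-barley bread only: max(39/5, 1067/95) = 11.23 servings → $3.93.
black beans + whole-barley bread with both tight: 1.325 servings and 5.15 servings → $2.93.
The minimum over all feasible corners is $2.93.

$2.93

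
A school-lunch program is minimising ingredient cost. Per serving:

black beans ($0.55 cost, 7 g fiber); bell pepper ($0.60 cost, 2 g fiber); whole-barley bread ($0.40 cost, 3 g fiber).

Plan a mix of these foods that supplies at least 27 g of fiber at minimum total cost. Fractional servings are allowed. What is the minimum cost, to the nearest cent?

$2.12

Cost per g of fiber: black beans $0.0786, whole-barley bread $0.1333, bell pepper $0.3000.
With no serving limits, use only black beans: 27 g / 7 g = 3.857 servings × $0.55 = $2.12.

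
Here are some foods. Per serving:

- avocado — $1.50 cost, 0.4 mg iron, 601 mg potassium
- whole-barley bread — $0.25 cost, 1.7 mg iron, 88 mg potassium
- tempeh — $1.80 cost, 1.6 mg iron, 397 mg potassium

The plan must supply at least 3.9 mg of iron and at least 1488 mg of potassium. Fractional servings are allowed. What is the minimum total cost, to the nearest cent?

For a min-cost LP with two ≥-constraints, a basic feasible solution has at most two positive variables.
avocado only: max(3.9/0.4, 1488/601) = 9.75 servings → $14.62.
whole-barley bread only: max(3.9/1.7, 1488/88) = 16.91 servings → $4.23.
tempeh only: max(3.9/1.6, 1488/397) = 3.748 servings → $6.75.
avocado + whole-barley bread with both tight: 2.216 servings and 1.773 servings → $3.77.
avocado + tempeh with both tight: 1.037 servings and 2.178 servings → $5.48.
whole-barley bread + tempeh: intersection lies outside the first quadrant.
The minimum over all feasible corners is $3.77.

$3.77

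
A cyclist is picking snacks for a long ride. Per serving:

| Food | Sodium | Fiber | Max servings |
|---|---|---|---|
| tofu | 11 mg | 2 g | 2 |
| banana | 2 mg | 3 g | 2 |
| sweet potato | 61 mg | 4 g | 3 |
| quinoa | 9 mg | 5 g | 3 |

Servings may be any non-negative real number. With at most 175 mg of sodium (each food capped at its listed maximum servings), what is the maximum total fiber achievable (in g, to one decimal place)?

Fiber per mg sodium: banana 1.5, quinoa 0.5556, tofu 0.1818, sweet potato 0.06557.
Take 2 servings of banana: uses 4 mg sodium, +6.0 g fiber (running total 6.0 g).
Take 3 servings of quinoa: uses 27 mg sodium, +15.0 g fiber (running total 21.0 g).
Take 2 servings of tofu: uses 22 mg sodium, +4.0 g fiber (running total 25.0 g).
Take 2 servings of sweet potato: uses 122 mg sodium, +8.0 g fiber (running total 33.0 g).
Greedy by best ratio exhausts the sodium allowance optimally: 33.0 g.

33.0 g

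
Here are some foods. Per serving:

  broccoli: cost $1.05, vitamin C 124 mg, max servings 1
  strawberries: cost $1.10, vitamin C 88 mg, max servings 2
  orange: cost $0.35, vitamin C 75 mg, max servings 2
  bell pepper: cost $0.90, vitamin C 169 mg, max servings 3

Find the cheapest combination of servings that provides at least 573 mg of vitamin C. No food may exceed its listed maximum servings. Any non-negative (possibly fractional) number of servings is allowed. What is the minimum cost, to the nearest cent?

$2.95

Cost per mg of vitamin C: orange $0.0047, bell pepper $0.0053, broccoli $0.0085, strawberries $0.0125.
Take 2 servings of orange: +150.0 mg vitamin C for $0.70 (total $0.70, still need 423.0 mg).
Take 2.503 servings of bell pepper: +423.0 mg vitamin C for $2.25 (total $2.95, still need 0.0 mg).
Greedy by cheapest-per-mg is optimal for a single linear constraint, so the minimum cost is $2.95.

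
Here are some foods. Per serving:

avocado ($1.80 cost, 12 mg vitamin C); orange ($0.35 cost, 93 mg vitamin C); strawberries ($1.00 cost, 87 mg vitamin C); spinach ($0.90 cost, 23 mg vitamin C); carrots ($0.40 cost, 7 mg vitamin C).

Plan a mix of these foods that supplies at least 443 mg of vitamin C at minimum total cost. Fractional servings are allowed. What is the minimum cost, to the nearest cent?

Cost per mg of vitamin C: orange $0.0038, strawberries $0.0115, spinach $0.0391, carrots $0.0571, avocado $0.1500.
With no serving limits, use only orange: 443 mg / 93 mg = 4.763 servings × $0.35 = $1.67.

$1.67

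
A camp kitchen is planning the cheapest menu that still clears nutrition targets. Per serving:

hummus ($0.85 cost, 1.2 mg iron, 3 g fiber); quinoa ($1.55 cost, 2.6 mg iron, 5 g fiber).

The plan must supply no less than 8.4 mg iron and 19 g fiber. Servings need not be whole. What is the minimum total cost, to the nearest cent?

$5.56

Minimising a linear cost over {iron ≥ 8.4, fiber ≥ 19, servings ≥ 0} — the optimum is at a vertex, using one or two foods.
hummus only: max(8.4/1.2, 19/3) = 7 servings → $5.95.
quinoa only: max(8.4/2.6, 19/5) = 3.8 servings → $5.89.
hummus + quinoa with both tight: 4.111 servings and 1.333 servings → $5.56.
Cheapest feasible corner: $5.56.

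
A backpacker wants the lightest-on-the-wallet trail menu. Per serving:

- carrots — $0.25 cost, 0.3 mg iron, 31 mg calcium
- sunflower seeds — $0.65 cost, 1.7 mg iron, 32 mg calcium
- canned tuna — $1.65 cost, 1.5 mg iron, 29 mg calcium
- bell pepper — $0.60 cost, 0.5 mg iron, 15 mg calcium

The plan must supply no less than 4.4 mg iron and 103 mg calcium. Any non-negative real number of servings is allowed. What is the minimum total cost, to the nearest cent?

The cheapest plan sits at a corner of the feasible region — with two constraints it uses at most two foods.
carrots only: max(4.4/0.3, 103/31) = 14.67 servings → $3.67.
sunflower seeds only: max(4.4/1.7, 103/32) = 3.219 servings → $2.09.
canned tuna only: max(4.4/1.5, 103/29) = 3.552 servings → $5.86.
bell pepper only: max(4.4/0.5, 103/15) = 8.8 servings → $5.28.
carrots + sunflower seeds with both tight: 0.7958 servings and 2.448 servings → $1.79.
carrots + canned tuna with both tight: 0.7116 servings and 2.791 servings → $4.78.
carrots + bell pepper with both targets exact would need a negative amount; discard.
sunflower seeds + canned tuna: the both-tight solution has a negative serving — not a feasible corner.
sunflower seeds + bell pepper with both tight: 1.526 servings and 3.611 servings → $3.16.
canned tuna + bell pepper with both tight: 1.812 servings and 3.362 servings → $5.01.
Cheapest feasible corner: $1.79.

$1.79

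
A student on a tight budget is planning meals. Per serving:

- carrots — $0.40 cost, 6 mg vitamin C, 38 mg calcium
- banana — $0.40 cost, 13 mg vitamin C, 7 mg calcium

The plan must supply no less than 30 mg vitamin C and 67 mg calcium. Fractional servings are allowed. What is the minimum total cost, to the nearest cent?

$1.24

With two linear requirements the optimum uses one or two foods; enumerate the corners.
carrots only: max(30/6, 67/38) = 5 servings → $2.00.
banana only: max(30/13, 67/7) = 9.571 servings → $3.83.
carrots + banana with both tight: 1.462 servings and 1.633 servings → $1.24.
The minimum over all feasible corners is $1.24.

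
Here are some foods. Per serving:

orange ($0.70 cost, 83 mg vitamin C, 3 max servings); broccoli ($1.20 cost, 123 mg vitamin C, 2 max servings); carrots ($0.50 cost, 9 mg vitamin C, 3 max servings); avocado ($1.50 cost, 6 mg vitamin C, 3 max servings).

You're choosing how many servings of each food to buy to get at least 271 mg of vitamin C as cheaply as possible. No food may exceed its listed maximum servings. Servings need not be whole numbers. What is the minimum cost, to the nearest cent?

Cost per mg of vitamin C: orange $0.0084, broccoli $0.0098, carrots $0.0556, avocado $0.2500.
Take 3 servings of orange: +249.0 mg vitamin C for $2.10 (total $2.10, still need 22.0 mg).
Take 0.1789 servings of broccoli: +22.0 mg vitamin C for $0.21 (total $2.31, still need 0.0 mg).
Filling from the cheapest source first is optimal under one linear minimum: $2.31.

$2.31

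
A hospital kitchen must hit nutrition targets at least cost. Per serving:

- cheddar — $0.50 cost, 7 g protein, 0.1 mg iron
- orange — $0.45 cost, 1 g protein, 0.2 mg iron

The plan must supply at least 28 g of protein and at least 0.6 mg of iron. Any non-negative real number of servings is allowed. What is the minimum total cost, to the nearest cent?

$2.41

cheddar only: max(28/7, 0.6/0.1) = 6 servings → $3.00.
orange only: max(28/1, 0.6/0.2) = 28 servings → $12.60.
cheddar + orange with both tight: 3.846 servings and 1.077 servings → $2.41.
Cheapest feasible corner: $2.41.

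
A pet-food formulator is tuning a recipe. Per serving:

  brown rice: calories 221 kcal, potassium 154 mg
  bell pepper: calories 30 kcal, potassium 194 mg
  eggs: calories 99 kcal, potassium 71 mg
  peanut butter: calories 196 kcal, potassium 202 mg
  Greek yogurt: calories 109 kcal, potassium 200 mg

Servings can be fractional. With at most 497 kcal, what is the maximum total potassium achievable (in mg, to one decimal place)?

Potassium per kcal: bell pepper 6.467, Greek yogurt 1.835, peanut butter 1.031, eggs 0.7172, brown rice 0.6968.
With no serving limits, spend the whole calories allowance on bell pepper: 497 kcal / 30 kcal × 194 mg = 3213.9 mg.

3213.9 mg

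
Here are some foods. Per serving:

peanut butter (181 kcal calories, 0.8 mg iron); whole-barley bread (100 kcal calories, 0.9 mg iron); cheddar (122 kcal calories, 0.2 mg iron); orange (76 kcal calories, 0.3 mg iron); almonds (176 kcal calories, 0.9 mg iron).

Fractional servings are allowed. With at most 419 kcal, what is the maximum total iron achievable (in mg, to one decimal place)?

Iron per kcal: whole-barley bread 0.009, almonds 0.005114, peanut butter 0.00442, orange 0.003947, cheddar 0.001639.
With no serving limits, spend the whole calories allowance on whole-barley bread: 419 kcal / 100 kcal × 0.9 mg = 3.8 mg.

3.8 mg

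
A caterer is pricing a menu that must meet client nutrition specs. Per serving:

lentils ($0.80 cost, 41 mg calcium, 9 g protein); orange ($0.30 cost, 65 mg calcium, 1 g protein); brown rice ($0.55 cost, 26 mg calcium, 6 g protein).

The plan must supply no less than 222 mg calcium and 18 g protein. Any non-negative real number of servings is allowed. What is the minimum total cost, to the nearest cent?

$2.09

For a min-cost LP with two ≥-constraints, a basic feasible solution has at most two positive variables.
lentils only: max(222/41, 18/9) = 5.415 servings → $4.33.
orange only: max(222/65, 18/1) = 18 servings → $5.40.
brown rice only: max(222/26, 18/6) = 8.538 servings → $4.70.
lentils + orange with both tight: 1.743 servings and 2.316 servings → $2.09.
lentils + brown rice: the both-tight solution has a negative serving — not a feasible corner.
orange + brown rice with both tight: 2.374 servings and 2.604 servings → $2.14.
The minimum over all feasible corners is $2.09.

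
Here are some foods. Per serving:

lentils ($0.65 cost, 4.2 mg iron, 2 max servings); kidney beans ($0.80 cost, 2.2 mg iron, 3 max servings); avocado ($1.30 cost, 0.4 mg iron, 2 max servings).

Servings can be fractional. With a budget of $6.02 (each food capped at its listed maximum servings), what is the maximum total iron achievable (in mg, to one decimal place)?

15.7 mg

Iron per dollar: lentils 6.462, kidney beans 2.75, avocado 0.3077.
Take 2 servings of lentils: spends $1.30, +8.4 mg iron (running total 8.4 mg).
Take 3 servings of kidney beans: spends $2.40, +6.6 mg iron (running total 15.0 mg).
Take 1.785 servings of avocado: spends $2.32, +0.7 mg iron (running total 15.7 mg).
Filling greedily by iron-per-dollar is optimal for one linear limit, giving 15.7 mg.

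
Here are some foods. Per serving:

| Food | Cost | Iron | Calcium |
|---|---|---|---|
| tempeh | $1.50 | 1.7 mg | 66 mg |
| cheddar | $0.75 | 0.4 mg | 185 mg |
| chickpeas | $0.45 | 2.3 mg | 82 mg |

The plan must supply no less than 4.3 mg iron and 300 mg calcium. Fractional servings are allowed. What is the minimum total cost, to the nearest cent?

$1.42

Check every corner: each single food scaled to meet both minima, and each pair solved so both constraints bind.
tempeh only: max(4.3/1.7, 300/66) = 4.545 servings → $6.82.
cheddar only: max(4.3/0.4, 300/185) = 10.75 servings → $8.06.
chickpeas only: max(4.3/2.3, 300/82) = 3.659 servings → $1.65.
tempeh + cheddar with both tight: 2.345 servings and 0.7851 servings → $4.11.
tempeh + chickpeas: intersection lies outside the first quadrant.
cheddar + chickpeas with both tight: 0.8592 servings and 1.72 servings → $1.42.
The minimum over all feasible corners is $1.42.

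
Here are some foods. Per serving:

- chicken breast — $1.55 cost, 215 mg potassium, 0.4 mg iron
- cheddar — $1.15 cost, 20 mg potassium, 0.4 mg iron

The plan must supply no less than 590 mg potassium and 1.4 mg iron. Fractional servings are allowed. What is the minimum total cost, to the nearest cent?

At the optimum either one food covers both requirements or two foods hit both targets exactly; no other combination can be cheaper.
chicken breast only: max(590/215, 1.4/0.4) = 3.5 servings → $5.42.
cheddar only: max(590/20, 1.4/0.4) = 29.5 servings → $33.92.
chicken breast + cheddar with both tight: 2.667 servings and 0.8333 servings → $5.09.
The minimum over all feasible corners is $5.09.

$5.09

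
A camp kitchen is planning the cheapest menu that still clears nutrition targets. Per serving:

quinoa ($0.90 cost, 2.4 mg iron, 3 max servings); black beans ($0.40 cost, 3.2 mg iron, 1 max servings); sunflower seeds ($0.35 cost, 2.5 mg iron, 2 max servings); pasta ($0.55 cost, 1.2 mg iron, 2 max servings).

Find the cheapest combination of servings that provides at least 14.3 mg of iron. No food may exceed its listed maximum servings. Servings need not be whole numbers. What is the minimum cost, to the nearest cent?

$3.39

Cost per mg of iron: black beans $0.1250, sunflower seeds $0.1400, quinoa $0.3750, pasta $0.4583.
Take 1 serving of black beans: +3.2 mg iron for $0.40 (total $0.40, still need 11.1 mg).
Take 2 servings of sunflower seeds: +5.0 mg iron for $0.70 (total $1.10, still need 6.1 mg).
Take 2.542 servings of quinoa: +6.1 mg iron for $2.29 (total $3.39, still need 0.0 mg).
Greedy by cheapest-per-mg is optimal for a single linear constraint, so the minimum cost is $3.39.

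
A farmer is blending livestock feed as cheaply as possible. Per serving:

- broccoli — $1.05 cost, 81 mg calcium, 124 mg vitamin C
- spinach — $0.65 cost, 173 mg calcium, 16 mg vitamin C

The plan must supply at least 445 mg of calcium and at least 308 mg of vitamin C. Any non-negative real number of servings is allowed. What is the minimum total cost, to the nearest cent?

broccoli only: max(445/81, 308/124) = 5.494 servings → $5.77.
spinach only: max(445/173, 308/16) = 19.25 servings → $12.51.
broccoli + spinach with both tight: 2.29 servings and 1.5 servings → $3.38.
The minimum over all feasible corners is $3.38.

$3.38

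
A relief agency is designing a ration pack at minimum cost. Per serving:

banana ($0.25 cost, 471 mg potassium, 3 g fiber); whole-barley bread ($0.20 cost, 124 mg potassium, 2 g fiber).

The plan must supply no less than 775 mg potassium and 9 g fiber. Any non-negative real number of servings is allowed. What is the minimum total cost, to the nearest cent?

$0.75

banana only: max(775/471, 9/3) = 3 servings → $0.75.
whole-barley bread only: max(775/124, 9/2) = 6.25 servings → $1.25.
banana + whole-barley bread with both tight: 0.7614 servings and 3.358 servings → $0.86.
The minimum over all feasible corners is $0.75.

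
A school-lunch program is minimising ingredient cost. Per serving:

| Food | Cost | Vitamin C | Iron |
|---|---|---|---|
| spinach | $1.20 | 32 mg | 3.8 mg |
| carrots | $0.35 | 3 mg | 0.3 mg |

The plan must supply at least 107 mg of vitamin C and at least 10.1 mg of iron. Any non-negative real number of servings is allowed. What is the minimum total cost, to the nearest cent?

With two linear requirements the optimum uses one or two foods; enumerate the corners.
spinach only: max(107/32, 10.1/3.8) = 3.344 servings → $4.01.
carrots only: max(107/3, 10.1/0.3) = 35.67 servings → $12.48.
spinach + carrots: intersection lies outside the first quadrant.
The minimum over all feasible corners is $4.01.

$4.01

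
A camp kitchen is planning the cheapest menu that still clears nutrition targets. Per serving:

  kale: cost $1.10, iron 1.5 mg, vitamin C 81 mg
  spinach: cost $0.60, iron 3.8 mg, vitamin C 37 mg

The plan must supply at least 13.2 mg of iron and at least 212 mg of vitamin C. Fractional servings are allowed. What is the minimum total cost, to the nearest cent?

$3.17

At the optimum either one food covers both requirements or two foods hit both targets exactly; no other combination can be cheaper.
kale only: max(13.2/1.5, 212/81) = 8.8 servings → $9.68.
spinach only: max(13.2/3.8, 212/37) = 5.73 servings → $3.44.
kale + spinach with both tight: 1.257 servings and 2.977 servings → $3.17.
So the least-cost plan costs $3.17.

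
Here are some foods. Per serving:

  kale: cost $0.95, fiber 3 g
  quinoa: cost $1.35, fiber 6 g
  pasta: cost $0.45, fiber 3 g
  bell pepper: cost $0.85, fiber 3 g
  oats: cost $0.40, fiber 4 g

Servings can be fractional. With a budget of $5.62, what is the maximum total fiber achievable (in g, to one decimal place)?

Fiber per dollar: oats 10, pasta 6.667, quinoa 4.444, bell pepper 3.529, kale 3.158.
With no serving limits, spend the whole cost allowance on oats: $5.62 / $0.40 × 4 g = 56.2 g.

56.2 g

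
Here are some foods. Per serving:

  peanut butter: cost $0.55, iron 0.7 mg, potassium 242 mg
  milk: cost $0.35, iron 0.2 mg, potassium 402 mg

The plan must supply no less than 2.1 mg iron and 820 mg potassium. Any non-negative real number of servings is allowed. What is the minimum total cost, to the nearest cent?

For a min-cost LP with two ≥-constraints, a basic feasible solution has at most two positive variables.
peanut butter only: max(2.1/0.7, 820/242) = 3.388 servings → $1.86.
milk only: max(2.1/0.2, 820/402) = 10.5 servings → $3.67.
peanut butter + milk with both tight: 2.919 servings and 0.2824 servings → $1.70.
The minimum over all feasible corners is $1.70.

$1.70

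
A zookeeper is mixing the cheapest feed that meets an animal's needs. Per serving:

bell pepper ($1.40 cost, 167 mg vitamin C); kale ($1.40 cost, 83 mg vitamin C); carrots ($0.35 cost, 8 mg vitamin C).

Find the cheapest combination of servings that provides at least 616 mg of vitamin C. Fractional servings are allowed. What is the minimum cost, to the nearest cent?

Cost per mg of vitamin C: bell pepper $0.0084, kale $0.0169, carrots $0.0437.
With no serving limits, use only bell pepper: 616 mg / 167 mg = 3.689 servings × $1.40 = $5.16.

$5.16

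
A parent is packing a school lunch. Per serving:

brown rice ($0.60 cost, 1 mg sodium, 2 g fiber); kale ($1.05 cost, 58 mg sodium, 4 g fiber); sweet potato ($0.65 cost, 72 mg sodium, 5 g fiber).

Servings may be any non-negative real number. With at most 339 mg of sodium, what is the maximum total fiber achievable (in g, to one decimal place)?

Fiber per mg sodium: brown rice 2, sweet potato 0.06944, kale 0.06897.
With no serving limits, spend the whole sodium allowance on brown rice: 339 mg / 1 mg × 2 g = 678.0 g.

678.0 g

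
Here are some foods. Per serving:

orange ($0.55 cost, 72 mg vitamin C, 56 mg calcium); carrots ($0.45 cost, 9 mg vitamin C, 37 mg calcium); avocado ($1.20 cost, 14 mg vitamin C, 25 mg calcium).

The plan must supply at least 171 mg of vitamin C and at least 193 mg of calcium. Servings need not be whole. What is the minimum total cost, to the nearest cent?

For a min-cost LP with two ≥-constraints, a basic feasible solution has at most two positive variables.
orange only: max(171/72, 193/56) = 3.446 servings → $1.90.
carrots only: max(171/9, 193/37) = 19 servings → $8.55.
avocado only: max(171/14, 193/25) = 12.21 servings → $14.66.
orange + carrots with both tight: 2.125 servings and 2 servings → $2.07.
orange + avocado with both tight: 1.548 servings and 4.252 servings → $5.95.
carrots + avocado: the both-tight solution has a negative serving — not a feasible corner.
The minimum over all feasible corners is $1.90.

$1.90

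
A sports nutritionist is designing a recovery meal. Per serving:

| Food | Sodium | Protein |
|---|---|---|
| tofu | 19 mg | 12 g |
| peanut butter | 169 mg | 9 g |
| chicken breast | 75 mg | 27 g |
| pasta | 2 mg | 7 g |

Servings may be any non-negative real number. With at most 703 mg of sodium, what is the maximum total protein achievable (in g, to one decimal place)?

Protein per mg sodium: pasta 3.5, tofu 0.6316, chicken breast 0.36, peanut butter 0.05325.
With no serving limits, spend the whole sodium allowance on pasta: 703 mg / 2 mg × 7 g = 2460.5 g.

2460.5 g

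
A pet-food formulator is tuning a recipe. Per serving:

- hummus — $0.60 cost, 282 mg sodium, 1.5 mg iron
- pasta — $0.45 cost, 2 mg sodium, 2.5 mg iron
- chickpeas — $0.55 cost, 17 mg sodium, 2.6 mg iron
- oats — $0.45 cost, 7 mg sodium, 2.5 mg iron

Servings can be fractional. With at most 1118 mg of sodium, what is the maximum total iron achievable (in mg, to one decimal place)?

Iron per mg sodium: pasta 1.25, oats 0.3571, chickpeas 0.1529, hummus 0.005319.
With no serving limits, spend the whole sodium allowance on pasta: 1118 mg / 2 mg × 2.5 mg = 1397.5 mg.

1397.5 mg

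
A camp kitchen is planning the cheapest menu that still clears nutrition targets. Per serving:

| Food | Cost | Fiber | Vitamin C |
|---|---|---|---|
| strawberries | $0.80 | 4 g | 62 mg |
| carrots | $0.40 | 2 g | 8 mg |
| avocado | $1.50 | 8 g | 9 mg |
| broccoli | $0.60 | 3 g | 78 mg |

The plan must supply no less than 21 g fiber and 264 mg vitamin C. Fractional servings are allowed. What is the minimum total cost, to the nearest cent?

With two linear requirements the optimum uses one or two foods; enumerate the corners.
strawberries only: max(21/4, 264/62) = 5.25 servings → $4.20.
carrots only: max(21/2, 264/8) = 33 servings → $13.20.
avocado only: max(21/8, 264/9) = 29.33 servings → $44.00.
broccoli only: max(21/3, 264/78) = 7 servings → $4.20.
strawberries + carrots with both tight: 3.913 servings and 2.674 servings → $4.20.
strawberries + avocado with both tight: 4.18 servings and 0.5348 servings → $4.15.
strawberries + broccoli: intersection lies outside the first quadrant.
carrots + avocado with both targets exact would need a negative amount; discard.
carrots + broccoli with both tight: 6.409 servings and 2.727 servings → $4.20.
avocado + broccoli with both tight: 1.417 servings and 3.221 servings → $4.06.
Cheapest feasible corner: $4.06.

$4.06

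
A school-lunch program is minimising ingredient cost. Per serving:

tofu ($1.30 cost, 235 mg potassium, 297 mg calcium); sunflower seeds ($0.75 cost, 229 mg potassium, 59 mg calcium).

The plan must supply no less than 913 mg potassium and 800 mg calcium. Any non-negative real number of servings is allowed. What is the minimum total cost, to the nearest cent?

An LP optimum is at a vertex; with two nutrient constraints at most two foods are used. Check each candidate.
tofu only: max(913/235, 800/297) = 3.885 servings → $5.05.
sunflower seeds only: max(913/229, 800/59) = 13.56 servings → $10.17.
tofu + sunflower seeds with both tight: 2.389 servings and 1.536 servings → $4.26.
So the least-cost plan costs $4.26.

$4.26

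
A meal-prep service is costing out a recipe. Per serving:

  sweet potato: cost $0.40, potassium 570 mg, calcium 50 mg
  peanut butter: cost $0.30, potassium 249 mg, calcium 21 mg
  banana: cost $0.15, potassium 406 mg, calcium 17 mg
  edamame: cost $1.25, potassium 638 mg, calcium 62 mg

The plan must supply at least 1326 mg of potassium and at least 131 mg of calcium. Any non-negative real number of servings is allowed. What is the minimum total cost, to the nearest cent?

sweet potato only: max(1326/570, 131/50) = 2.62 servings → $1.05.
peanut butter only: max(1326/249, 131/21) = 6.238 servings → $1.87.
banana only: max(1326/406, 131/17) = 7.706 servings → $1.16.
edamame only: max(1326/638, 131/62) = 2.113 servings → $2.64.
sweet potato + peanut butter: intersection lies outside the first quadrant.
sweet potato + banana: intersection lies outside the first quadrant.
sweet potato + edamame with both targets exact would need a negative amount; discard.
peanut butter + banana with both targets exact would need a negative amount; discard.
peanut butter + edamame: intersection lies outside the first quadrant.
banana + edamame: the both-tight solution has a negative serving — not a feasible corner.
So the least-cost plan costs $1.05.

$1.05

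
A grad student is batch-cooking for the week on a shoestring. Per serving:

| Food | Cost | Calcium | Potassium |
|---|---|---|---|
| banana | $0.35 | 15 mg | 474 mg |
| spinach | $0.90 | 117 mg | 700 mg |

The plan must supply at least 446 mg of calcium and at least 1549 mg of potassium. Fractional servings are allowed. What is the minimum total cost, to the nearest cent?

The cheapest plan sits at a corner of the feasible region — with two constraints it uses at most two foods.
banana only: max(446/15, 1549/474) = 29.73 servings → $10.41.
spinach only: max(446/117, 1549/700) = 3.812 servings → $3.43.
banana + spinach with both targets exact would need a negative amount; discard.
The minimum over all feasible corners is $3.43.

$3.43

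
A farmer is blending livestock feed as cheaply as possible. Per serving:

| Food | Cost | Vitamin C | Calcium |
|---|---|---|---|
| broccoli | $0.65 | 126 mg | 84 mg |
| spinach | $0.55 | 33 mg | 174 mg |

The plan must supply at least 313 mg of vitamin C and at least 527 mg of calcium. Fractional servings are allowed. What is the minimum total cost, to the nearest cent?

$2.41

The cheapest plan sits at a corner of the feasible region — with two constraints it uses at most two foods.
broccoli only: max(313/126, 527/84) = 6.274 servings → $4.08.
spinach only: max(313/33, 527/174) = 9.485 servings → $5.22.
broccoli + spinach with both tight: 1.936 servings and 2.094 servings → $2.41.
The minimum over all feasible corners is $2.41.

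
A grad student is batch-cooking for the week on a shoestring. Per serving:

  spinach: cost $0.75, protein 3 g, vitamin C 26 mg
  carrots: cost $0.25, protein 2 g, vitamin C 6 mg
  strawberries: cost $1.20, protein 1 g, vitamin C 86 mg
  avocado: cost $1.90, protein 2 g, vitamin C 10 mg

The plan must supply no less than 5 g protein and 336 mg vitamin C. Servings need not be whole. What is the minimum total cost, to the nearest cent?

The cheapest plan sits at a corner of the feasible region — with two constraints it uses at most two foods.
spinach only: max(5/3, 336/26) = 12.92 servings → $9.69.
carrots only: max(5/2, 336/6) = 56 servings → $14.00.
strawberries only: max(5/1, 336/86) = 5 servings → $6.00.
avocado only: max(5/2, 336/10) = 33.6 servings → $63.84.
spinach + carrots: intersection lies outside the first quadrant.
spinach + strawberries with both tight: 0.4052 servings and 3.784 servings → $4.85.
spinach + avocado with both targets exact would need a negative amount; discard.
carrots + strawberries with both tight: 0.5663 servings and 3.867 servings → $4.78.
carrots + avocado with both targets exact would need a negative amount; discard.
strawberries + avocado with both tight: 3.84 servings and 0.5802 servings → $5.71.
The minimum over all feasible corners is $4.78.

$4.78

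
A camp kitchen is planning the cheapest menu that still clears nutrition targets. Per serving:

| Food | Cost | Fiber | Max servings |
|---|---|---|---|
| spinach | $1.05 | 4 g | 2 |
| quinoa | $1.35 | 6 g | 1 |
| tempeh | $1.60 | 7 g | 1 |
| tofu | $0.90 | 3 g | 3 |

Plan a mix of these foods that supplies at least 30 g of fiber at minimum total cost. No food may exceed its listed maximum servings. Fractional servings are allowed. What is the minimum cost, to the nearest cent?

Cost per g of fiber: quinoa $0.2250, tempeh $0.2286, spinach $0.2625, tofu $0.3000.
Take 1 serving of quinoa: +6.0 g fiber for $1.35 (total $1.35, still need 24.0 g).
Take 1 serving of tempeh: +7.0 g fiber for $1.60 (total $2.95, still need 17.0 g).
Take 2 servings of spinach: +8.0 g fiber for $2.10 (total $5.05, still need 9.0 g).
Take 3 servings of tofu: +9.0 g fiber for $2.70 (total $7.75, still need 0.0 g).
Greedy by cheapest-per-g is optimal for a single linear constraint, so the minimum cost is $7.75.

$7.75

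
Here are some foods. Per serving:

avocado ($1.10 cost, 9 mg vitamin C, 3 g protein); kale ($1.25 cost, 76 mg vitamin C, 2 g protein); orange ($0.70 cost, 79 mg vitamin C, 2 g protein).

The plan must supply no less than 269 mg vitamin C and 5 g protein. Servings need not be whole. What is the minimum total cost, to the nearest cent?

avocado only: max(269/9, 5/3) = 29.89 servings → $32.88.
kale only: max(269/76, 5/2) = 3.539 servings → $4.42.
orange only: max(269/79, 5/2) = 3.405 servings → $2.38.
avocado + kale: intersection lies outside the first quadrant.
avocado + orange with both targets exact would need a negative amount; discard.
kale + orange: intersection lies outside the first quadrant.
Cheapest feasible corner: $2.38.

$2.38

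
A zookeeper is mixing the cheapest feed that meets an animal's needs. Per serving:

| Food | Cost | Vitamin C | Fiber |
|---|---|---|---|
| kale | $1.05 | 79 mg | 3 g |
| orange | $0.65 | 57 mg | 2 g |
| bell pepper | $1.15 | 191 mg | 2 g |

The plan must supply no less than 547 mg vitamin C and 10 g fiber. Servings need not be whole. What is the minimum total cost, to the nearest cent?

$4.23

For a min-cost LP with two ≥-constraints, a basic feasible solution has at most two positive variables.
kale only: max(547/79, 10/3) = 6.924 servings → $7.27.
orange only: max(547/57, 10/2) = 9.596 servings → $6.24.
bell pepper only: max(547/191, 10/2) = 5 servings → $5.75.
kale + orange with both targets exact would need a negative amount; discard.
kale + bell pepper with both tight: 1.966 servings and 2.051 servings → $4.42.
orange + bell pepper with both tight: 3.045 servings and 1.955 servings → $4.23.
Cheapest feasible corner: $4.23.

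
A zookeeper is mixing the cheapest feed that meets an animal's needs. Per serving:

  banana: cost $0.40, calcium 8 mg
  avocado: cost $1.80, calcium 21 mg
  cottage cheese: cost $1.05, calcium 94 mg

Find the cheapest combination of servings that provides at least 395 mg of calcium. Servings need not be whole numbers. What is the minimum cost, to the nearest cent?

$4.41

Cost per mg of calcium: cottage cheese $0.0112, banana $0.0500, avocado $0.0857.
With no serving limits, use only cottage cheese: 395 mg / 94 mg = 4.202 servings × $1.05 = $4.41.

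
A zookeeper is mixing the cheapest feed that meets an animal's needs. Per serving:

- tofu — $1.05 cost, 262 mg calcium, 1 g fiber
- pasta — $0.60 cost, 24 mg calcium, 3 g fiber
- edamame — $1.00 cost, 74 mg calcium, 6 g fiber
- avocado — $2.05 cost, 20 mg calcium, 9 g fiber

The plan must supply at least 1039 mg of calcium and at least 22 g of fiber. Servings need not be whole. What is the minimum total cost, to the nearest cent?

For a min-cost LP with two ≥-constraints, a basic feasible solution has at most two positive variables.
tofu only: max(1039/262, 22/1) = 22 servings → $23.10.
pasta only: max(1039/24, 22/3) = 43.29 servings → $25.98.
edamame only: max(1039/74, 22/6) = 14.04 servings → $14.04.
avocado only: max(1039/20, 22/9) = 51.95 servings → $106.50.
tofu + pasta with both tight: 3.398 servings and 6.201 servings → $7.29.
tofu + edamame with both tight: 3.075 servings and 3.154 servings → $6.38.
tofu + avocado with both tight: 3.811 servings and 2.021 servings → $8.14.
pasta + edamame with both targets exact would need a negative amount; discard.
pasta + avocado: the both-tight solution has a negative serving — not a feasible corner.
edamame + avocado: intersection lies outside the first quadrant.
The minimum over all feasible corners is $6.38.

$6.38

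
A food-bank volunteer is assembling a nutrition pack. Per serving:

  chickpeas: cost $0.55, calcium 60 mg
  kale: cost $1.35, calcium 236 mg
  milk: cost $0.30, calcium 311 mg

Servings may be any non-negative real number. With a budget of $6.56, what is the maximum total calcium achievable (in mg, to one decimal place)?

6800.5 mg

Calcium per dollar: milk 1037, kale 174.8, chickpeas 109.1.
With no serving limits, spend the whole cost allowance on milk: $6.56 / $0.30 × 311 mg = 6800.5 mg.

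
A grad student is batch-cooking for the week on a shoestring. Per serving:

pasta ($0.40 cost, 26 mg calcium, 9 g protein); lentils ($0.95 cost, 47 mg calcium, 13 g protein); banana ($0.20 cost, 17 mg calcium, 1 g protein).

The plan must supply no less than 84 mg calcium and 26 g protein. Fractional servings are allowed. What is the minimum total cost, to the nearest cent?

This is a tiny linear program; its minimum lies at a vertex of the feasible set. List the vertices and price them.
pasta only: max(84/26, 26/9) = 3.231 servings → $1.29.
lentils only: max(84/47, 26/13) = 2 servings → $1.90.
banana only: max(84/17, 26/1) = 26 servings → $5.20.
pasta + lentils with both tight: 1.529 servings and 0.9412 servings → $1.51.
pasta + banana with both tight: 2.819 servings and 0.6299 servings → $1.25.
lentils + banana: intersection lies outside the first quadrant.
The minimum over all feasible corners is $1.25.

$1.25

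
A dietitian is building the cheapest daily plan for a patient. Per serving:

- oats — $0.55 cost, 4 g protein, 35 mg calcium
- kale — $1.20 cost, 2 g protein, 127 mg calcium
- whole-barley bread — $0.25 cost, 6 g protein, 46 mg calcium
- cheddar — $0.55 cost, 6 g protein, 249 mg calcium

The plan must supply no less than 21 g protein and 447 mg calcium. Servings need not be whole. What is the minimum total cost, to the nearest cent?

An LP optimum is at a vertex; with two nutrient constraints at most two foods are used. Check each candidate.
oats only: max(21/4, 447/35) = 12.77 servings → $7.02.
kale only: max(21/2, 447/127) = 10.5 servings → $12.60.
whole-barley bread only: max(21/6, 447/46) = 9.717 servings → $2.43.
cheddar only: max(21/6, 447/249) = 3.5 servings → $1.93.
oats + kale with both tight: 4.048 servings and 2.404 servings → $5.11.
oats + whole-barley bread: the both-tight solution has a negative serving — not a feasible corner.
oats + cheddar with both tight: 3.24 servings and 1.34 servings → $2.52.
kale + whole-barley bread with both tight: 2.561 servings and 2.646 servings → $3.73.
kale + cheddar: intersection lies outside the first quadrant.
whole-barley bread + cheddar with both tight: 2.091 servings and 1.409 servings → $1.30.
So the least-cost plan costs $1.30.

$1.30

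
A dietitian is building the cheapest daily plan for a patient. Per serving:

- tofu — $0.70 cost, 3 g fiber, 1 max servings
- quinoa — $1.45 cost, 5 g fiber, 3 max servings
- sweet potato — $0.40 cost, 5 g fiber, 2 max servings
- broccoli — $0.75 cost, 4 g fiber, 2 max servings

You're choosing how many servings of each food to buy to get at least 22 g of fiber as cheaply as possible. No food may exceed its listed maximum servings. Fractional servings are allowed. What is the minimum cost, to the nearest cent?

Cost per g of fiber: sweet potato $0.0800, broccoli $0.1875, tofu $0.2333, quinoa $0.2900.
Take 2 servings of sweet potato: +10.0 g fiber for $0.80 (total $0.80, still need 12.0 g).
Take 2 servings of broccoli: +8.0 g fiber for $1.50 (total $2.30, still need 4.0 g).
Take 1 serving of tofu: +3.0 g fiber for $0.70 (total $3.00, still need 1.0 g).
Take 0.2 servings of quinoa: +1.0 g fiber for $0.29 (total $3.29, still need 0.0 g).
Greedy by cheapest-per-g is optimal for a single linear constraint, so the minimum cost is $3.29.

$3.29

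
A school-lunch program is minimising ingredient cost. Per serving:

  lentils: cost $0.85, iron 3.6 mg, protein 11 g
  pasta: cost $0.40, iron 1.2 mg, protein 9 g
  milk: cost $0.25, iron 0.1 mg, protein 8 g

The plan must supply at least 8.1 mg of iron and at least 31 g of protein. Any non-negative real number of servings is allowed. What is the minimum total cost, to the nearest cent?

$2.05

Compare the cost at each extreme point of the feasible region.
lentils only: max(8.1/3.6, 31/11) = 2.818 servings → $2.40.
pasta only: max(8.1/1.2, 31/9) = 6.75 servings → $2.70.
milk only: max(8.1/0.1, 31/8) = 81 servings → $20.25.
lentils + pasta with both tight: 1.859 servings and 1.172 servings → $2.05.
lentils + milk with both tight: 2.227 servings and 0.8123 servings → $2.10.
pasta + milk: the both-tight solution has a negative serving — not a feasible corner.
Cheapest feasible corner: $2.05.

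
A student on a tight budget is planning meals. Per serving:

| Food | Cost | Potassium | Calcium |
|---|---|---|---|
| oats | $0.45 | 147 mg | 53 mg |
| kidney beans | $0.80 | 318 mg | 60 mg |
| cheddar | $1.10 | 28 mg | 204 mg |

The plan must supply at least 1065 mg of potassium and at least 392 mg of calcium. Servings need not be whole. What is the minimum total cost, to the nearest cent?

For a min-cost LP with two ≥-constraints, a basic feasible solution has at most two positive variables.
oats only: max(1065/147, 392/53) = 7.396 servings → $3.33.
kidney beans only: max(1065/318, 392/60) = 6.533 servings → $5.23.
cheddar only: max(1065/28, 392/204) = 38.04 servings → $41.84.
oats + kidney beans: intersection lies outside the first quadrant.
oats + cheddar with both tight: 7.237 servings and 0.04136 servings → $3.30.
kidney beans + cheddar with both tight: 3.264 servings and 0.9615 servings → $3.67.
So the least-cost plan costs $3.30.

$3.30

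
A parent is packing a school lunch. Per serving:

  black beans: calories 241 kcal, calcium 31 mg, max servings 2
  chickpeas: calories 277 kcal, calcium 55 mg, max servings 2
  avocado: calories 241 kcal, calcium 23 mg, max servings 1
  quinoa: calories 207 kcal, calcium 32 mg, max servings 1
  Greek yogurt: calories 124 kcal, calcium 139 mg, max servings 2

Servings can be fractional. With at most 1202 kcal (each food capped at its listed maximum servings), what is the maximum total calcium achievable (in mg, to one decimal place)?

444.8 mg

Calcium per kcal: Greek yogurt 1.121, chickpeas 0.1986, quinoa 0.1546, black beans 0.1286, avocado 0.09544.
Take 2 servings of Greek yogurt: uses 248 kcal, +278.0 mg calcium (running total 278.0 mg).
Take 2 servings of chickpeas: uses 554 kcal, +110.0 mg calcium (running total 388.0 mg).
Take 1 serving of quinoa: uses 207 kcal, +32.0 mg calcium (running total 420.0 mg).
Take 0.8008 servings of black beans: uses 193 kcal, +24.8 mg calcium (running total 444.8 mg).
Filling greedily by calcium-per-kcal is optimal for one linear limit, giving 444.8 mg.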